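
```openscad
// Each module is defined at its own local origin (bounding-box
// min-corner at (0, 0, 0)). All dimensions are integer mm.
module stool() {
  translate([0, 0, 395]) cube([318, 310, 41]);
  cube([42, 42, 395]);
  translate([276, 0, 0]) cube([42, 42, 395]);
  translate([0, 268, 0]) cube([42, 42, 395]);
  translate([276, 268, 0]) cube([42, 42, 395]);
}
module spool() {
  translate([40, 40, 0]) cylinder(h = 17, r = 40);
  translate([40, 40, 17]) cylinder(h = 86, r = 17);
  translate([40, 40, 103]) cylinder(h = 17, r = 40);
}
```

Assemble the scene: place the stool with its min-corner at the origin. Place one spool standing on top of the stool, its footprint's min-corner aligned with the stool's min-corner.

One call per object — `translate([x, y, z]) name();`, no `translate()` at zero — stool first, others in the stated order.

stool();
translate([0, 0, 436]) spool();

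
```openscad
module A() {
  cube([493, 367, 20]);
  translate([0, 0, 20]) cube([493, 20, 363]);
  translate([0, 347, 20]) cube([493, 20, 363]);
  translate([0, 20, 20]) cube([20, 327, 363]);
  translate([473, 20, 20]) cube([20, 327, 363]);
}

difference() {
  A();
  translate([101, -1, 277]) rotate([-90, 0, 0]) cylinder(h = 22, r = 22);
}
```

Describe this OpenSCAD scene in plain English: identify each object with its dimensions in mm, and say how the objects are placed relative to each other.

A is an open-topped rectangular box: outside dimensions 493×367×383 mm, with a uniform wall and base thickness of 20 mm. The base is a full 493×367 slab on the floor; four walls sit on top of the base. The front and back walls (the −y and +y sides) span the full width; the two side walls fit between them.

The open box has a circular hole of radius 22 mm through its front wall, centred at (x = 101, z = 277).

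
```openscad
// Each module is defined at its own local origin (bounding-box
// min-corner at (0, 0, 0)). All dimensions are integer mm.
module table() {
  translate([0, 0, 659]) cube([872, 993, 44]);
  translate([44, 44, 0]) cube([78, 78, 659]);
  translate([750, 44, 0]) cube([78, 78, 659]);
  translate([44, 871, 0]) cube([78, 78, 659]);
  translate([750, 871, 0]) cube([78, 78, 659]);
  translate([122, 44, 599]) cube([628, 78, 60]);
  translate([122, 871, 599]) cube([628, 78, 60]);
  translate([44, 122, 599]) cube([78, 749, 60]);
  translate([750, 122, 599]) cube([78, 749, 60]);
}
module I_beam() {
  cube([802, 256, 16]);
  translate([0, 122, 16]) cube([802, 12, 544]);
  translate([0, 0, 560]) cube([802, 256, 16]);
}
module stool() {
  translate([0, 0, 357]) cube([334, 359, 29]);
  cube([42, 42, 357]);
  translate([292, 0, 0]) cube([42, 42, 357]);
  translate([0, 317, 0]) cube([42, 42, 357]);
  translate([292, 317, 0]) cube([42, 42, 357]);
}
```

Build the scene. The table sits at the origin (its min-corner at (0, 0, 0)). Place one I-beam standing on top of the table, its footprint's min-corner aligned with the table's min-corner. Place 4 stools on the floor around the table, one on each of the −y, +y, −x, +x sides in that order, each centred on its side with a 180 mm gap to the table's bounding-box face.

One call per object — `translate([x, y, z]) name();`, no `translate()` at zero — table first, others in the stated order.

table();
translate([0, 0, 703]) I_beam();
translate([269, -539, 0]) stool();
translate([269, 1173, 0]) stool();
translate([-514, 317, 0]) stool();
translate([1052, 317, 0]) stool();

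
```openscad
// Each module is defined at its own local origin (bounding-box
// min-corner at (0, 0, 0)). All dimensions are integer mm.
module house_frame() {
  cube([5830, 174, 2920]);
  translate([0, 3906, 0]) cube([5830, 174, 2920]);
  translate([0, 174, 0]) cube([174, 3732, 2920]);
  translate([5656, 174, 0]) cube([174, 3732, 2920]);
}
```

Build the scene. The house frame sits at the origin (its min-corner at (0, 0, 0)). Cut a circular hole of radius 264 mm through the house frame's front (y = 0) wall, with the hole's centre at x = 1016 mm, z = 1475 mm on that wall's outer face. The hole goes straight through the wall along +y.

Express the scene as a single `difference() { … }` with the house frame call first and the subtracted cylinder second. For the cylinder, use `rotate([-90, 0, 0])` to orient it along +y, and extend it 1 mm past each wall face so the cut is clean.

difference() {
  house_frame();
  translate([1016, -1, 1475]) rotate([-90, 0, 0]) cylinder(h = 176, r = 264);
}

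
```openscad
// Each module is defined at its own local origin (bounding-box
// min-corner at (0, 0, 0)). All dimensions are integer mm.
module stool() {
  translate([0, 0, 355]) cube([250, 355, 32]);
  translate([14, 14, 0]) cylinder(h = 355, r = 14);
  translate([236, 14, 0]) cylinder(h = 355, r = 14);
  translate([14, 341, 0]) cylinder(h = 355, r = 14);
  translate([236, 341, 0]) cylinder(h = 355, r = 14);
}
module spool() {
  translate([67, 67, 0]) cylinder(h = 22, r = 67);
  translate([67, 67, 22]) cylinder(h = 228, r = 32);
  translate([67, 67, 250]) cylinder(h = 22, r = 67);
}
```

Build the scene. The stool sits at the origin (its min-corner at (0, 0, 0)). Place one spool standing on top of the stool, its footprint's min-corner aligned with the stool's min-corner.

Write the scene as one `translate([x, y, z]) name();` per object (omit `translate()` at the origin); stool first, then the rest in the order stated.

stool();
translate([0, 0, 387]) spool();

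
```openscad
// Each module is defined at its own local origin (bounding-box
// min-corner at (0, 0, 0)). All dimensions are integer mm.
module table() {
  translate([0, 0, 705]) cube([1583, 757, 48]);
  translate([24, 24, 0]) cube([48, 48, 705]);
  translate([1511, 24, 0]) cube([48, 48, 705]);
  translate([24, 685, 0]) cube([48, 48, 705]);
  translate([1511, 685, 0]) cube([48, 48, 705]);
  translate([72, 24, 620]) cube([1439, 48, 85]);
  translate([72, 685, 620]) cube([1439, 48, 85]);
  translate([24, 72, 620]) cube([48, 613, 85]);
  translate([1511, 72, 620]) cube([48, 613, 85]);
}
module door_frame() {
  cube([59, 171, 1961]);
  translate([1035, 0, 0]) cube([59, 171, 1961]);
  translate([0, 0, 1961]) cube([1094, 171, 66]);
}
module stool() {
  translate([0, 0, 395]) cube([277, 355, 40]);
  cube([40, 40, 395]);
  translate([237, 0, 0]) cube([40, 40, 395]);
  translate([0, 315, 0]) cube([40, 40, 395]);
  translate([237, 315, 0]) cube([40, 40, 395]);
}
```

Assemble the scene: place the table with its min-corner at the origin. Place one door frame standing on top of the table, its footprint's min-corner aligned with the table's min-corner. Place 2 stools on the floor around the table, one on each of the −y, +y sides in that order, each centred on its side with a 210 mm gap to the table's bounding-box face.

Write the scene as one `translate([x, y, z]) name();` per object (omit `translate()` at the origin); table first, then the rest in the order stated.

table();
translate([0, 0, 753]) door_frame();
translate([653, -565, 0]) stool();
translate([653, 967, 0]) stool();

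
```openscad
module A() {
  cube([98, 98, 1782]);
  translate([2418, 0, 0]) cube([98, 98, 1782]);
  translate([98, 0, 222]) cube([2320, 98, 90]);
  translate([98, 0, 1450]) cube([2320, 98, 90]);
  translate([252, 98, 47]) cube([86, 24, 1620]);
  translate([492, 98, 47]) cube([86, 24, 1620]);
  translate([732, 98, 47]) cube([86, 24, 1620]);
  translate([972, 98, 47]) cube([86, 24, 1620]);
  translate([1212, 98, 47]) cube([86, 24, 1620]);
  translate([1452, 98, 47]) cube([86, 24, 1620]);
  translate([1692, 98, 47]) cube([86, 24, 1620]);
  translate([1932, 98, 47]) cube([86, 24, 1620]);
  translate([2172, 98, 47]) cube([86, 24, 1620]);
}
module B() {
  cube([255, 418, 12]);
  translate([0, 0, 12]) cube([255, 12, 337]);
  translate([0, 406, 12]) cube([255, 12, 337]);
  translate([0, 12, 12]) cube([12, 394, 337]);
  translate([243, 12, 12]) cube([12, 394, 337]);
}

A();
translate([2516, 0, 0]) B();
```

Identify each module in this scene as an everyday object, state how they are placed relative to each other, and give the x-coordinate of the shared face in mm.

A is a fence section. B is an open box. The open box is against the fence section's +x side, with their −y faces flush. The x-coordinate of the shared face is 2516 mm.

The fence section's +x face and the open box's −x face are both at x = 2516 mm.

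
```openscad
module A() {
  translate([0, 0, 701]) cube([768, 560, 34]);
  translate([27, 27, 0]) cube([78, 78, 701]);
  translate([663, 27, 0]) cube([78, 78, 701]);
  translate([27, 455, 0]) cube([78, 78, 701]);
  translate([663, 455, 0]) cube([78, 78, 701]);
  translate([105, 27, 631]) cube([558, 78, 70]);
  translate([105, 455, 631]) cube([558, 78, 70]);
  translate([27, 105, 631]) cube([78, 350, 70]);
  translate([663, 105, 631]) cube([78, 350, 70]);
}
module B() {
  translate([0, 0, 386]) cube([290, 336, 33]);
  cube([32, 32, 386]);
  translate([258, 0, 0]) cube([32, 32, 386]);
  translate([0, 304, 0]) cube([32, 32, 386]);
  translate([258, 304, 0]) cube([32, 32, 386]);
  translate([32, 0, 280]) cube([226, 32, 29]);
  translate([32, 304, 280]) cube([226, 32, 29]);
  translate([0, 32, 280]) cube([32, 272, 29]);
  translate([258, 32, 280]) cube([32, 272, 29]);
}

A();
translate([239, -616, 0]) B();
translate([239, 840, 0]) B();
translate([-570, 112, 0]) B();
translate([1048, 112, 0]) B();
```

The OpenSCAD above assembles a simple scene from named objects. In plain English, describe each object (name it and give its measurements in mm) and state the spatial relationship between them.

A is a table with a 768×560 mm rectangular top, 34 mm thick, top surface at z = 735 mm, supported by four 78×78 mm square legs, each inset 27 mm from the nearest pair of top edges, running from the floor. Four apron rails, 78 mm thick and 70 mm tall, run between adjacent legs with their top edges flush with the underside of the top and their outer faces flush with the legs' outer faces.

B is a simple wooden stool: a rectangular seat 290 mm (x) by 336 mm (y), 33 mm thick, top face at z = 419 mm, on four square legs, each 32×32 mm in cross-section. The legs rest on z = 0, each flush with a corner of the seat. Four stretchers, 32 mm wide and 29 mm tall, connect adjacent legs with their undersides at z = 280 mm, each running between the inner faces of the legs it joins and aligned with the legs' outer faces on the other axis.

Four stools sit around the table at the −y, +y, −x, +x sides.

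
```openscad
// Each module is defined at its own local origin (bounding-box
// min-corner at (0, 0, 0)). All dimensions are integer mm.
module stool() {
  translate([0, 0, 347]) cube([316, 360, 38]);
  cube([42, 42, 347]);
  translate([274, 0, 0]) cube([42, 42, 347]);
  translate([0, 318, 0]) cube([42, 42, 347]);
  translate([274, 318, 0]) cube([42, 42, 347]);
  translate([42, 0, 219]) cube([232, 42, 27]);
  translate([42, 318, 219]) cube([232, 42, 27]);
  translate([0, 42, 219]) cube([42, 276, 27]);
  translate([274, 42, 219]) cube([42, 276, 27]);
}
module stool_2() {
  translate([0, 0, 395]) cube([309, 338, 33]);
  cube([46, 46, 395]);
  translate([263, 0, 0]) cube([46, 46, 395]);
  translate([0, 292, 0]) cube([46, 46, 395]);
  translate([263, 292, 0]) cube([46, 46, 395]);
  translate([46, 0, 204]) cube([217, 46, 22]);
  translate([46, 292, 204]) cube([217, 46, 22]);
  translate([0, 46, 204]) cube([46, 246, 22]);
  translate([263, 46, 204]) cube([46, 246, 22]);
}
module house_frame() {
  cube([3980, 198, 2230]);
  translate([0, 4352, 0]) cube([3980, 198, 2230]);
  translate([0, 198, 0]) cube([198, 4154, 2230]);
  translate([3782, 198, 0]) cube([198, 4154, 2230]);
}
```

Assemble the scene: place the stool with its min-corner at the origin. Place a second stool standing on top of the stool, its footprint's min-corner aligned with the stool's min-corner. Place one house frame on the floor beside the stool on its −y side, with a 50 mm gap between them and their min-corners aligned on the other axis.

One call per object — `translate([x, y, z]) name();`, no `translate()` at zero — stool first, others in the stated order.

stool();
translate([0, 0, 385]) stool_2();
translate([0, -4600, 0]) house_frame();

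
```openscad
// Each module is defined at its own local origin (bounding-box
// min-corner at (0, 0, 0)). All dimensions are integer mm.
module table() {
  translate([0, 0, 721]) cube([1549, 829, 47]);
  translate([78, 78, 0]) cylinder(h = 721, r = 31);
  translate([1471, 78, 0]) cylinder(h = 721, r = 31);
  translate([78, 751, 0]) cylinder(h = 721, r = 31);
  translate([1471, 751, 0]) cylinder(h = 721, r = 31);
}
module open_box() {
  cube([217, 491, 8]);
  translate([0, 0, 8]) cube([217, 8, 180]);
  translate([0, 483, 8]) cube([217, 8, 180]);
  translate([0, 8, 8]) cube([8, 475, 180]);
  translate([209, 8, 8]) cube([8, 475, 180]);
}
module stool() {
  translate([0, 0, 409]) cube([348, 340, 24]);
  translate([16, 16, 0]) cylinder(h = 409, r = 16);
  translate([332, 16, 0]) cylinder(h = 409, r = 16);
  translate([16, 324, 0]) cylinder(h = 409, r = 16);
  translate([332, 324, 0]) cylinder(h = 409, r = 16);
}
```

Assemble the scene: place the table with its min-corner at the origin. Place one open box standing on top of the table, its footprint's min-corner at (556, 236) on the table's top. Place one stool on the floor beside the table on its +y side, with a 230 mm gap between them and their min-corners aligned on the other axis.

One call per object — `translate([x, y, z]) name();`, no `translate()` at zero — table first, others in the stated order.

table();
translate([556, 236, 768]) open_box();
translate([0, 1059, 0]) stool();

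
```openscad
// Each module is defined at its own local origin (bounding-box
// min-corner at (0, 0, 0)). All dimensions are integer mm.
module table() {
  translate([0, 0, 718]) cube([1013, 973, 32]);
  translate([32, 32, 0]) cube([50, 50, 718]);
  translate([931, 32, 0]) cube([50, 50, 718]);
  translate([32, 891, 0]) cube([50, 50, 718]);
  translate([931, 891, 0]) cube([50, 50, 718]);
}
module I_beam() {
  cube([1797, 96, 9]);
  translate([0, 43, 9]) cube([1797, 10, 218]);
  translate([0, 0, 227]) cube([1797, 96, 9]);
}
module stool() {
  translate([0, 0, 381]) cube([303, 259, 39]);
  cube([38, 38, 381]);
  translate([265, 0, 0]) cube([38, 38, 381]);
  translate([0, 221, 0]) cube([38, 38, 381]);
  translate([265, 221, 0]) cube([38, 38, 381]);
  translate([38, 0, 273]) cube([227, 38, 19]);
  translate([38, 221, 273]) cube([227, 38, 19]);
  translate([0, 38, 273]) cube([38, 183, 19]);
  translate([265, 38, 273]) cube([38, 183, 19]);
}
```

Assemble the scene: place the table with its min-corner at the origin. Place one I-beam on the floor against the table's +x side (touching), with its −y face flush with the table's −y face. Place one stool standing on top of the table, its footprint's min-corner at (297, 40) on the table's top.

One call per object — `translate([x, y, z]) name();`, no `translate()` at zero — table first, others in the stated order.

table();
translate([1013, 0, 0]) I_beam();
translate([297, 40, 750]) stool();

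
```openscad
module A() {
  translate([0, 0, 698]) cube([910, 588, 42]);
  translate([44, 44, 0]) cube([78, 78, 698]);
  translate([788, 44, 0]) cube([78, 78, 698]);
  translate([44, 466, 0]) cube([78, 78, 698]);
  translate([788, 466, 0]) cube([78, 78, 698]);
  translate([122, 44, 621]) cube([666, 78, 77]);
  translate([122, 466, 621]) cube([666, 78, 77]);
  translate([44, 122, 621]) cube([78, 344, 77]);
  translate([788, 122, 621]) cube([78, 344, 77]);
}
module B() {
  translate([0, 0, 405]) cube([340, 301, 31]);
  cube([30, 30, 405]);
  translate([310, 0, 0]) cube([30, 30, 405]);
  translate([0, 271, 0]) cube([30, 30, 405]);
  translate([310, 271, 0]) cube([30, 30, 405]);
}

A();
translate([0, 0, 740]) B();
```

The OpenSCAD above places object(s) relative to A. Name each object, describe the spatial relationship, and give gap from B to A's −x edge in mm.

The stool's min-x is at 0; the table's min-x is 0; gap = 0 mm.

A is a table. B is a stool. The stool is on top of the table. The gap from the stool to the table's −x edge is 0 mm.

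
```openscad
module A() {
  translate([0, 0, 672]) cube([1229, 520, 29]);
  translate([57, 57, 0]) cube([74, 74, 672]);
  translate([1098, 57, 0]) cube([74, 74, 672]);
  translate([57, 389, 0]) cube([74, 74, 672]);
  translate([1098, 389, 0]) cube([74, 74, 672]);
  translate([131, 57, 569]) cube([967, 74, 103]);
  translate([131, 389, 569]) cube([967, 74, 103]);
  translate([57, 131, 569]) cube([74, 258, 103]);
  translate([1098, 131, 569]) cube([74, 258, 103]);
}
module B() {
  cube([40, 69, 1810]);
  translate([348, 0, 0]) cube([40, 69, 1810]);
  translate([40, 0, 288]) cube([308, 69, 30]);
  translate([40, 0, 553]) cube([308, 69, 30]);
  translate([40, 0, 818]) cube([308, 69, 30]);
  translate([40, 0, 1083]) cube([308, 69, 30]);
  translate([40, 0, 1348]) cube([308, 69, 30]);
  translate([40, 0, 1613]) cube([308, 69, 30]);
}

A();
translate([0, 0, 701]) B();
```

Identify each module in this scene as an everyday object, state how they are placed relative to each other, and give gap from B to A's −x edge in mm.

A is a table. B is a ladder. The ladder is on top of the table. The gap from the ladder to the table's −x edge is 0 mm.

The ladder's min-x is at 0; the table's min-x is 0; gap = 0 mm.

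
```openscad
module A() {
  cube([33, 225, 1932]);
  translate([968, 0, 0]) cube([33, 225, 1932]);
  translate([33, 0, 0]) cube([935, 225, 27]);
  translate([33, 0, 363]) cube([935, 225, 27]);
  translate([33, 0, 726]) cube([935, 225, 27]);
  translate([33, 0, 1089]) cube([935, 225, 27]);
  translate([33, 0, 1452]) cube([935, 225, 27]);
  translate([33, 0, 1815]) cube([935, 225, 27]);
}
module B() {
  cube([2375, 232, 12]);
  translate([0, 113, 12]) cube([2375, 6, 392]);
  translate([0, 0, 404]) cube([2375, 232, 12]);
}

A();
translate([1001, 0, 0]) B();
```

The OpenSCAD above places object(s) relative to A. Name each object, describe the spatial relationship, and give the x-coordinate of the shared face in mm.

A is a bookshelf. B is an I-beam. The I-beam is against the bookshelf's +x side, with their −y faces flush. The x-coordinate of the shared face is 1001 mm.

The bookshelf's +x face and the I-beam's −x face are both at x = 1001 mm.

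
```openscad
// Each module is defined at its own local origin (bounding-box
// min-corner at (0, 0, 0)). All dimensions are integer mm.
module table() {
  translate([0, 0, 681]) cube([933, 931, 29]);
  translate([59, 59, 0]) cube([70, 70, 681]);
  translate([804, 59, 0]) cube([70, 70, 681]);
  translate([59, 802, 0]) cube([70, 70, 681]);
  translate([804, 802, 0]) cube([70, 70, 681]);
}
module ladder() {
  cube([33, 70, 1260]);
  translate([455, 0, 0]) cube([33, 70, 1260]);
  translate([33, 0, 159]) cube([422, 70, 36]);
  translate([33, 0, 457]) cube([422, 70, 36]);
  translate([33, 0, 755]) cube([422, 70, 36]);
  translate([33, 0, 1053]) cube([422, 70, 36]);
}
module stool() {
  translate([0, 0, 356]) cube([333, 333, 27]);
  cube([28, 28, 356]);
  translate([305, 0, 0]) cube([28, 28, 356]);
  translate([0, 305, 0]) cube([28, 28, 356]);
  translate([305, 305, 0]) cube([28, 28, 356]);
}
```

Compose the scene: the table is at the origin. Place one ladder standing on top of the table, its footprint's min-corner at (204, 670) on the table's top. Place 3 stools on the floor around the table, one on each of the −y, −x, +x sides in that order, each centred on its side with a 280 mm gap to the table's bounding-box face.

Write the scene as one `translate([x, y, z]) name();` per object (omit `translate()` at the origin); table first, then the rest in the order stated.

table();
translate([204, 670, 710]) ladder();
translate([300, -613, 0]) stool();
translate([-613, 299, 0]) stool();
translate([1213, 299, 0]) stool();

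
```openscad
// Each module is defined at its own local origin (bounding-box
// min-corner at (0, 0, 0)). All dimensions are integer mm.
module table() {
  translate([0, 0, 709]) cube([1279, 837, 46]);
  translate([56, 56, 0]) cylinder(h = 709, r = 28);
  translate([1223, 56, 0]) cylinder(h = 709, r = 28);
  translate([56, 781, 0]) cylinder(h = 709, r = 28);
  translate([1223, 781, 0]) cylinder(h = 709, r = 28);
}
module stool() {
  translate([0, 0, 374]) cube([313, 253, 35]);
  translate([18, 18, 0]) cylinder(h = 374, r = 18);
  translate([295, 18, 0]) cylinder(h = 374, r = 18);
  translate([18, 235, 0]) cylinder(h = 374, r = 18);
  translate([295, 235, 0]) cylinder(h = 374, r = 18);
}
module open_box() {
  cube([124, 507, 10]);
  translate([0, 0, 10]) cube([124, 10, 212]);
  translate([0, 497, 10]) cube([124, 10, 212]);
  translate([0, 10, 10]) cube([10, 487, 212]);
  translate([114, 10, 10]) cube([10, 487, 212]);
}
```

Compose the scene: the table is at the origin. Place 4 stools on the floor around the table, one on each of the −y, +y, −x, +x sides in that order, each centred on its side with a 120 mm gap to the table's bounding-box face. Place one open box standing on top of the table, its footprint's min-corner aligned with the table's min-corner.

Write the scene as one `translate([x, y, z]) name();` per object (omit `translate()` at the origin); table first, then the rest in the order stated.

table();
translate([483, -373, 0]) stool();
translate([483, 957, 0]) stool();
translate([-433, 292, 0]) stool();
translate([1399, 292, 0]) stool();
translate([0, 0, 755]) open_box();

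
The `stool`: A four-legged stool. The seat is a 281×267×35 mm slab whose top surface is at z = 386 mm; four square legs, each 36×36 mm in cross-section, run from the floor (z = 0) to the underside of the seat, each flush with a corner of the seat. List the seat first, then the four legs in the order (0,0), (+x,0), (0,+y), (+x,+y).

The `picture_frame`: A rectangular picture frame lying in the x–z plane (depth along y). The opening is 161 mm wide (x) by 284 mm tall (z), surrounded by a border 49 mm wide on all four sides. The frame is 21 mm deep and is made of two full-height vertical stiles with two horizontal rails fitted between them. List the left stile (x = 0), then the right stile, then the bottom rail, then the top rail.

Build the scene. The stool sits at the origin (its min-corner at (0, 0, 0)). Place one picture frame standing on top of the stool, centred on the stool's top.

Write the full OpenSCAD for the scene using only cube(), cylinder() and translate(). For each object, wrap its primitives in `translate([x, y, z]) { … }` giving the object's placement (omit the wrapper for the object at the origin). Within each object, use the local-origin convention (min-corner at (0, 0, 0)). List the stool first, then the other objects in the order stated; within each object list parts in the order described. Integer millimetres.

translate([0, 0, 351]) cube([281, 267, 35]);
cube([36, 36, 351]);
translate([245, 0, 0]) cube([36, 36, 351]);
translate([0, 231, 0]) cube([36, 36, 351]);
translate([245, 231, 0]) cube([36, 36, 351]);
translate([11, 123, 386]) {
  cube([49, 21, 382]);
  translate([210, 0, 0]) cube([49, 21, 382]);
  translate([49, 0, 0]) cube([161, 21, 49]);
  translate([49, 0, 333]) cube([161, 21, 49]);
}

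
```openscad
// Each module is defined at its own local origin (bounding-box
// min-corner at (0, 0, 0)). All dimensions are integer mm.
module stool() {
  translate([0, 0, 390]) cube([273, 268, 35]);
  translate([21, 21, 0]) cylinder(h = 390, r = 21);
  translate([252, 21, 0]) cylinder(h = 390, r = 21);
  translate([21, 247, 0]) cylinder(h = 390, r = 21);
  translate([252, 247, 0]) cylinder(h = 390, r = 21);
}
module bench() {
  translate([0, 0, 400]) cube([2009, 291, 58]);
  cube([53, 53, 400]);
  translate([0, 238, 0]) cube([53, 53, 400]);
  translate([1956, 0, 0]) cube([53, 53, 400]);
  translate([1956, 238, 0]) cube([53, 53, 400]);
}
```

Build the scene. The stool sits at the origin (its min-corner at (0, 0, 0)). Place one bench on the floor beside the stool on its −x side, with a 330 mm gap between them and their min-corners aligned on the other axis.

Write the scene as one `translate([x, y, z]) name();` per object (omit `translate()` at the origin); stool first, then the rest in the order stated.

stool();
translate([-2339, 0, 0]) bench();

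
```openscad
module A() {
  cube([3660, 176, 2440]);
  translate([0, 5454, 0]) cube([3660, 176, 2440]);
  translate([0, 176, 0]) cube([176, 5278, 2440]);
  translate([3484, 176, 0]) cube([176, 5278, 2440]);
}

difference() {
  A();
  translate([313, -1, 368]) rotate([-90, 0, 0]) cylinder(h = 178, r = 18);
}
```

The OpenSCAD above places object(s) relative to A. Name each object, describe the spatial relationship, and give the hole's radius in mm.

The subtracted cylinder has r = 18 mm.

A is a house frame. The house frame has a circular hole through its front wall. The hole's radius is 18 mm.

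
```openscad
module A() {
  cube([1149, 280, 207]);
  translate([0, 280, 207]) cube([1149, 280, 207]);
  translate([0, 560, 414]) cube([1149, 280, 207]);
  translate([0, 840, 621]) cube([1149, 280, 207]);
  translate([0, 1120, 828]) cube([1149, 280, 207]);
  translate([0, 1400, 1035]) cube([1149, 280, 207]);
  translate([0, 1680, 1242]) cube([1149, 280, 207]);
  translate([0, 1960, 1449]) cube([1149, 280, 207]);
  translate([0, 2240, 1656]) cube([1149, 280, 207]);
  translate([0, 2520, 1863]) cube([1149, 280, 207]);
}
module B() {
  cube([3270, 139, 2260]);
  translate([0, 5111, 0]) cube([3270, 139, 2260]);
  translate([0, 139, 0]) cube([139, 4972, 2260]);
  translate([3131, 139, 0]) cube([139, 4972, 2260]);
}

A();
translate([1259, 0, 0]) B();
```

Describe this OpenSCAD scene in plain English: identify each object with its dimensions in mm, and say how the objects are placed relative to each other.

A is a straight staircase of 10 solid steps. Each step is 1149 mm wide (x), 280 mm deep (y, the going) and 207 mm tall (the rise). The first step rests on the floor; each subsequent step sits one going further in +y and one rise higher in +z, directly behind and above the previous step with no overlap.

B is a box-shaped house frame (walls only): outside footprint 3270×5250 mm, wall height 2260 mm, wall thickness 139 mm. The two y-facing walls run the full x-width; the two x-facing walls fit between the inner faces of the y-facing walls.

The house frame is on the floor beside the staircase on its +x side.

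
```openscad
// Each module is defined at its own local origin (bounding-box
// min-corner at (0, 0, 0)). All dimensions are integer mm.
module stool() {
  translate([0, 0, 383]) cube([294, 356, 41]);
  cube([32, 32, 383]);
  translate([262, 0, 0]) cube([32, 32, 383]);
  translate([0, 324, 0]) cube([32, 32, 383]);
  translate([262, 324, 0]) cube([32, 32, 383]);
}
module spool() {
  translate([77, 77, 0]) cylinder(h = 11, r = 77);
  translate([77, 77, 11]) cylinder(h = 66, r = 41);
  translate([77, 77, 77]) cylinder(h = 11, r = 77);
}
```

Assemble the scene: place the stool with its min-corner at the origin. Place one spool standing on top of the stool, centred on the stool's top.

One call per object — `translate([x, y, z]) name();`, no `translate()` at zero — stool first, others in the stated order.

stool();
translate([70, 101, 424]) spool();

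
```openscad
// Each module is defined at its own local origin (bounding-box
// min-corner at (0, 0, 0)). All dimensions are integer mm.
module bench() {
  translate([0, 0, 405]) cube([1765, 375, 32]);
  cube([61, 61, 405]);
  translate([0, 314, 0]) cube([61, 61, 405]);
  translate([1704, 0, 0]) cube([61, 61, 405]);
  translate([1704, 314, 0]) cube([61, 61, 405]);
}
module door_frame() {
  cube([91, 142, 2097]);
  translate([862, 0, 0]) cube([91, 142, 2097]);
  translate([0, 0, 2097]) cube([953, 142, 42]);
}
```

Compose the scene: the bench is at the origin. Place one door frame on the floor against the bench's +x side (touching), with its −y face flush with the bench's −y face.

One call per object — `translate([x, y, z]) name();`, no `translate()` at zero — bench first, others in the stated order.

bench();
translate([1765, 0, 0]) door_frame();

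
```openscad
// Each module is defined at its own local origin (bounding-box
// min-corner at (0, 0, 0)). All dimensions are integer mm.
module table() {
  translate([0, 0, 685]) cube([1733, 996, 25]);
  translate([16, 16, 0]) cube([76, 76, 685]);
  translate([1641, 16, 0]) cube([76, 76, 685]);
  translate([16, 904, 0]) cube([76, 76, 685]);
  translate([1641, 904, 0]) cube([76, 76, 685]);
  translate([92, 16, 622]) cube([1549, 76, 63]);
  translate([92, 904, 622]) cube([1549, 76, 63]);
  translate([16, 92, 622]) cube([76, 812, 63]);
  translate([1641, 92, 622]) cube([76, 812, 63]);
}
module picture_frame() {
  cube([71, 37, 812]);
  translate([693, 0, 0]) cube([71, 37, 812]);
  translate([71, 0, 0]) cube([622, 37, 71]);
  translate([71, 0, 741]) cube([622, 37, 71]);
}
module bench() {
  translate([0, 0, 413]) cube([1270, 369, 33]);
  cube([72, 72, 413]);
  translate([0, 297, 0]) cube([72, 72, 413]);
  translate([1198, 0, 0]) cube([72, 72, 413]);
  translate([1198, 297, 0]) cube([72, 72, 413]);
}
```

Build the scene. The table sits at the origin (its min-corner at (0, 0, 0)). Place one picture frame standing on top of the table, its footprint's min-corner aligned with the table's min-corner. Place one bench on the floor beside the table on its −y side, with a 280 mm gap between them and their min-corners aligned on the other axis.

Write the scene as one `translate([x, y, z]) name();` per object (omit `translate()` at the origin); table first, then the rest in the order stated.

table();
translate([0, 0, 710]) picture_frame();
translate([0, -649, 0]) bench();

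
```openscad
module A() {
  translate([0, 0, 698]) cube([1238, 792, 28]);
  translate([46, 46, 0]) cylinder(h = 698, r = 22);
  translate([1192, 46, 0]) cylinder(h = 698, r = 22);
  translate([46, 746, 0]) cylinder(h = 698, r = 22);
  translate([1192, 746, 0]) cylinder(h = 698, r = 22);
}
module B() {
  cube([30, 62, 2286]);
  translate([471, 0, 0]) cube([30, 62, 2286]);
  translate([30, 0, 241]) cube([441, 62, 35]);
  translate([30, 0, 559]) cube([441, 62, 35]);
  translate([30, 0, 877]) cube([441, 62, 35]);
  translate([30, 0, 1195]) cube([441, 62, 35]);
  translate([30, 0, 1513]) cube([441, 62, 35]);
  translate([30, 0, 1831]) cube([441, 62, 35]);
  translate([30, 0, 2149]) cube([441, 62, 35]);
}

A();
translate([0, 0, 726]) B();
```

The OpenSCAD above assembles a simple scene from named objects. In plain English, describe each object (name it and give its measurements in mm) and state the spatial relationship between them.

A is a rectangular dining table. The top is 1238×792×28 mm with its upper surface at z = 726 mm. It stands on four round legs of 44 mm diameter, each leg's bounding box inset 24 mm from the nearest pair of top edges, running from the floor to the underside of the top.

B is a straight ladder. Two 30×62 mm vertical rails, 2286 mm tall, stand 501 mm apart (outside-to-outside) with their front faces coplanar on the −y side. 7 rungs, each 62 mm deep and 35 mm tall, span between the inner faces of the rails, front faces flush with the rails. The lowest rung's underside is at z = 241 mm and rungs are spaced 318 mm apart (underside to underside).

The ladder is on top of the table.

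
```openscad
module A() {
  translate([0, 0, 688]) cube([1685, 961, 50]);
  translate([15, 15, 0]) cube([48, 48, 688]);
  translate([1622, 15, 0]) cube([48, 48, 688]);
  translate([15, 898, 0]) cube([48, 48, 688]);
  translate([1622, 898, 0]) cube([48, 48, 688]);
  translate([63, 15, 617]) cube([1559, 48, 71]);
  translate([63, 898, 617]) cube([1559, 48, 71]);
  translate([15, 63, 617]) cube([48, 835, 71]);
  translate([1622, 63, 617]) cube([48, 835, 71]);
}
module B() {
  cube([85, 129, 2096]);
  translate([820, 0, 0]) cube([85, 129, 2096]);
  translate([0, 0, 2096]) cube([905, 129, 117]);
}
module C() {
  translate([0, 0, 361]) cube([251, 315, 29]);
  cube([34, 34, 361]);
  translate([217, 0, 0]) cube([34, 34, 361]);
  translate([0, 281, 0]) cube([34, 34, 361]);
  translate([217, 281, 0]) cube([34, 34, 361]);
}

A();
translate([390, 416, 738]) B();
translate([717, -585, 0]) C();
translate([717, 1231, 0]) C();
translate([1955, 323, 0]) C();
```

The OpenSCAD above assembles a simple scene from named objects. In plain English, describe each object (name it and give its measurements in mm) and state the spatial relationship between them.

A is a table: top 1685 mm (x) × 961 mm (y), 50 mm thick, upper face at z = 738 mm, on four 48×48 mm square legs, each inset 15 mm from the nearest pair of top edges, running from z = 0 to the bottom of the top. Four apron rails, 48 mm thick and 71 mm tall, run between adjacent legs with their top edges flush with the underside of the top and their outer faces flush with the legs' outer faces.

B is a door frame. The clear opening is 735 mm wide and 2096 mm high. Two 85 mm wide jambs, 129 mm deep, stand either side of the opening from the floor to the top of the opening. A 117 mm thick head sits across the top of both jambs, spanning the full outside width of the frame.

C is a simple wooden stool: a rectangular seat 251 mm (x) by 315 mm (y), 29 mm thick, top face at z = 390 mm, on four square legs, each 34×34 mm in cross-section. The legs rest on z = 0, each flush with a corner of the seat.

The door frame is on top of the table, centred. Three stools sit around the table at the −y, +y, +x sides.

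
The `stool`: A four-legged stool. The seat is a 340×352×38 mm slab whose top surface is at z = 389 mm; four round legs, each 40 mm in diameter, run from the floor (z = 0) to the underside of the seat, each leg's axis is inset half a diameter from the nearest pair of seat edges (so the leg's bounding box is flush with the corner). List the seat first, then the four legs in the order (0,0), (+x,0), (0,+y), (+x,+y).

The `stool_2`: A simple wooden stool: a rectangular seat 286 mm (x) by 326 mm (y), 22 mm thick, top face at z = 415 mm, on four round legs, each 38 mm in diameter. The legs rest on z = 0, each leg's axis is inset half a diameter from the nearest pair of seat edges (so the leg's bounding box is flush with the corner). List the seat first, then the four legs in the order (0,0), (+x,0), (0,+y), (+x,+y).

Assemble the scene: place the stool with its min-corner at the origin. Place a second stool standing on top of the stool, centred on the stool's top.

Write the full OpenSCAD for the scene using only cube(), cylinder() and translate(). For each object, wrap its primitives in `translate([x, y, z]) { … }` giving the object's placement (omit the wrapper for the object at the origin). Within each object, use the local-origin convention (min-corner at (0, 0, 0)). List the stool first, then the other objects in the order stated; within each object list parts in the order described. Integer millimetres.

translate([0, 0, 351]) cube([340, 352, 38]);
translate([20, 20, 0]) cylinder(h = 351, r = 20);
translate([320, 20, 0]) cylinder(h = 351, r = 20);
translate([20, 332, 0]) cylinder(h = 351, r = 20);
translate([320, 332, 0]) cylinder(h = 351, r = 20);
translate([27, 13, 389]) {
  translate([0, 0, 393]) cube([286, 326, 22]);
  translate([19, 19, 0]) cylinder(h = 393, r = 19);
  translate([267, 19, 0]) cylinder(h = 393, r = 19);
  translate([19, 307, 0]) cylinder(h = 393, r = 19);
  translate([267, 307, 0]) cylinder(h = 393, r = 19);
}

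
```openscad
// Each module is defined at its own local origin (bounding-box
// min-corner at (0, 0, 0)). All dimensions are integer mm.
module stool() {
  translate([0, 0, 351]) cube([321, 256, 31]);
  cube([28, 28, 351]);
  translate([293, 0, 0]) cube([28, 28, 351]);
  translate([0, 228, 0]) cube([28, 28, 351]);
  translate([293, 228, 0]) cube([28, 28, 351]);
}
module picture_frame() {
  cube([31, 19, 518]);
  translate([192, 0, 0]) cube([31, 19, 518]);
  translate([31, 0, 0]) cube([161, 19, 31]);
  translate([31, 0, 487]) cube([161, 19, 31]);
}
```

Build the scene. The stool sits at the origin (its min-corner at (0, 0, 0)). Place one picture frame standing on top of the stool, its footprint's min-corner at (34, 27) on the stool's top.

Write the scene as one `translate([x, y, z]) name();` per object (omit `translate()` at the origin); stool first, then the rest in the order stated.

stool();
translate([34, 27, 382]) picture_frame();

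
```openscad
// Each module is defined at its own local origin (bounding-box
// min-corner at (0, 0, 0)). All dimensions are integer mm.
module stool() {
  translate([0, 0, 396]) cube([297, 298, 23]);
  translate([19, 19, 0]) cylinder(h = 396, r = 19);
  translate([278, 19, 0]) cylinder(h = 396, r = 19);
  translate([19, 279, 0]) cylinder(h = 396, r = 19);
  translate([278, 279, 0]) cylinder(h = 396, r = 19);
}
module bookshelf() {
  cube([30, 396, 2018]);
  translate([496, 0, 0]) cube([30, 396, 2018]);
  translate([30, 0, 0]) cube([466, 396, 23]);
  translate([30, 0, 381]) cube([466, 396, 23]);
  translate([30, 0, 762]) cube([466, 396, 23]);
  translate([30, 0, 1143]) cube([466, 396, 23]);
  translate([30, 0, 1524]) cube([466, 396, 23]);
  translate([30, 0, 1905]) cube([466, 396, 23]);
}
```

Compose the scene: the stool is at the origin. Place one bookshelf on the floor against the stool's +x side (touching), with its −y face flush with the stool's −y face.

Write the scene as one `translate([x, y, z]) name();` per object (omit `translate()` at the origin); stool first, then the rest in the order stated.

stool();
translate([297, 0, 0]) bookshelf();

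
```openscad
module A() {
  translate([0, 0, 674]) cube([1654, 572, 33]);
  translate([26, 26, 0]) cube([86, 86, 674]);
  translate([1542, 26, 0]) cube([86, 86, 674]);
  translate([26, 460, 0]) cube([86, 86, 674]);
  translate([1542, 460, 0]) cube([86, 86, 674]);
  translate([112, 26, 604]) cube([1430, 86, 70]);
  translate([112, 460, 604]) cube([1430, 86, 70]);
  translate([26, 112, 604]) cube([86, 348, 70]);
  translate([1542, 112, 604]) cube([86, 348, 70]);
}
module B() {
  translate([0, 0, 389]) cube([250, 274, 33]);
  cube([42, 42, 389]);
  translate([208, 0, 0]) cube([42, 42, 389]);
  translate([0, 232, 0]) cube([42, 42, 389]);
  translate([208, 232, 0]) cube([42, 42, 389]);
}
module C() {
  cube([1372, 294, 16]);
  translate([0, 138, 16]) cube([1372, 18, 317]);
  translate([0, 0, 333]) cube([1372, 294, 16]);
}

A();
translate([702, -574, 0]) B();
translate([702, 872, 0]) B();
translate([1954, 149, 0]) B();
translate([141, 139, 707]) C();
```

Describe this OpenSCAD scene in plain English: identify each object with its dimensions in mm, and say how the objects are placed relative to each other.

A is a rectangular dining table. The top is 1654×572×33 mm with its upper surface at z = 707 mm. It stands on four 86×86 mm square legs, each inset 26 mm from the nearest pair of top edges, running from the floor to the underside of the top. Four apron rails, 86 mm thick and 70 mm tall, run between adjacent legs with their top edges flush with the underside of the top and their outer faces flush with the legs' outer faces.

B is a simple wooden stool: a rectangular seat 250 mm (x) by 274 mm (y), 33 mm thick, top face at z = 422 mm, on four square legs, each 42×42 mm in cross-section. The legs rest on z = 0, each flush with a corner of the seat.

C is an I-beam lying along x, 1372 mm long. Overall section height 349 mm. Two flanges 294 mm wide (y) and 16 mm thick, one on the floor and one at the top; a web 18 mm thick runs between them, centred on the flange width.

Three stools sit around the table at the −y, +y, +x sides. The I-beam is on top of the table, centred.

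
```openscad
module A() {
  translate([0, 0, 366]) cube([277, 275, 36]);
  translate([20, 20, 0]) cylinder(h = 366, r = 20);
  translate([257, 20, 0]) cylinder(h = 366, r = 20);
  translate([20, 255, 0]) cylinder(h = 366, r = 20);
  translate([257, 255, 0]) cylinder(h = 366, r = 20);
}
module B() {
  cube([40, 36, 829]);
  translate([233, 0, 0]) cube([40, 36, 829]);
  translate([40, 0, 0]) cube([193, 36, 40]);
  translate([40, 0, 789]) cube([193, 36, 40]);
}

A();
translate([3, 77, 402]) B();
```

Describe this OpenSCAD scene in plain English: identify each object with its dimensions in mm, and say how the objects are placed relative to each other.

A is a four-legged stool. The seat is a 277×275×36 mm slab whose top surface is at z = 402 mm; four round legs, each 40 mm in diameter, run from the floor (z = 0) to the underside of the seat, each leg's axis is inset half a diameter from the nearest pair of seat edges (so the leg's bounding box is flush with the corner).

B is a picture frame with a 193×749 mm rectangular opening (x by z) and a uniform 40 mm border on every side. Frame depth is 36 mm along y. It is built from two vertical stiles running the full outside height and two horizontal rails spanning the gap between the stiles.

The picture frame is on top of the stool.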